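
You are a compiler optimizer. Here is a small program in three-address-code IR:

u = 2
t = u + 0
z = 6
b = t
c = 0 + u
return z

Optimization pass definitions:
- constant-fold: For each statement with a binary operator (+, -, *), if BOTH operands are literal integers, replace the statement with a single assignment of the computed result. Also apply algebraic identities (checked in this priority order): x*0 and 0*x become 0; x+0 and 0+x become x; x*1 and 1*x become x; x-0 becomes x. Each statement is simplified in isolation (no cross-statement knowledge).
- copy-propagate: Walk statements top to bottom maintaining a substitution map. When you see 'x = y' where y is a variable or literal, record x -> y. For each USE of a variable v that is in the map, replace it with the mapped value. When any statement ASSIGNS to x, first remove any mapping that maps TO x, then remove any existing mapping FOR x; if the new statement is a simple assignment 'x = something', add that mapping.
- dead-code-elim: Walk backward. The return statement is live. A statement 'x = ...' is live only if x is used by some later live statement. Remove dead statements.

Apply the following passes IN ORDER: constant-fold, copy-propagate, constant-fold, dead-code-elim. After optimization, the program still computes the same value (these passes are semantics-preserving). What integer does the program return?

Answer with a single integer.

Initial IR:
  u = 2
  t = u + 0
  z = 6
  b = t
  c = 0 + u
  return z
After constant-fold (6 stmts):
  u = 2
  t = u
  z = 6
  b = t
  c = u
  return z
After copy-propagate (6 stmts):
  u = 2
  t = 2
  z = 6
  b = 2
  c = 2
  return 6
After constant-fold (6 stmts):
  u = 2
  t = 2
  z = 6
  b = 2
  c = 2
  return 6
After dead-code-elim (1 stmts):
  return 6
Evaluate:
  u = 2  =>  u = 2
  t = u + 0  =>  t = 2
  z = 6  =>  z = 6
  b = t  =>  b = 2
  c = 0 + u  =>  c = 2
  return z = 6

Answer: 6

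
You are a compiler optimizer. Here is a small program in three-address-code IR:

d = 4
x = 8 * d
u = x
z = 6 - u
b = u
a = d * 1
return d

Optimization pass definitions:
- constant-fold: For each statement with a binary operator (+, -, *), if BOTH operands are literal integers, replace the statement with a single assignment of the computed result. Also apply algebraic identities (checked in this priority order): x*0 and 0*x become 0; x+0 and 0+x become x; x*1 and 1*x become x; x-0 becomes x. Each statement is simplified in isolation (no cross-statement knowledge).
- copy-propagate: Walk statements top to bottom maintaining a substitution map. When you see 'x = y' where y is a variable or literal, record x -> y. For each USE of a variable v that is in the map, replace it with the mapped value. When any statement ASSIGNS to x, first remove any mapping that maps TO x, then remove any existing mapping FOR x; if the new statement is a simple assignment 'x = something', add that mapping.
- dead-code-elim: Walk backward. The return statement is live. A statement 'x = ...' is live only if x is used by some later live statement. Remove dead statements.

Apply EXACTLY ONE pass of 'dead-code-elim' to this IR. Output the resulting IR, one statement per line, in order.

Applying dead-code-elim statement-by-statement:
  [7] return d  -> KEEP (return); live=['d']
  [6] a = d * 1  -> DEAD (a not live)
  [5] b = u  -> DEAD (b not live)
  [4] z = 6 - u  -> DEAD (z not live)
  [3] u = x  -> DEAD (u not live)
  [2] x = 8 * d  -> DEAD (x not live)
  [1] d = 4  -> KEEP; live=[]
Result (2 stmts):
  d = 4
  return d

Answer: d = 4
return d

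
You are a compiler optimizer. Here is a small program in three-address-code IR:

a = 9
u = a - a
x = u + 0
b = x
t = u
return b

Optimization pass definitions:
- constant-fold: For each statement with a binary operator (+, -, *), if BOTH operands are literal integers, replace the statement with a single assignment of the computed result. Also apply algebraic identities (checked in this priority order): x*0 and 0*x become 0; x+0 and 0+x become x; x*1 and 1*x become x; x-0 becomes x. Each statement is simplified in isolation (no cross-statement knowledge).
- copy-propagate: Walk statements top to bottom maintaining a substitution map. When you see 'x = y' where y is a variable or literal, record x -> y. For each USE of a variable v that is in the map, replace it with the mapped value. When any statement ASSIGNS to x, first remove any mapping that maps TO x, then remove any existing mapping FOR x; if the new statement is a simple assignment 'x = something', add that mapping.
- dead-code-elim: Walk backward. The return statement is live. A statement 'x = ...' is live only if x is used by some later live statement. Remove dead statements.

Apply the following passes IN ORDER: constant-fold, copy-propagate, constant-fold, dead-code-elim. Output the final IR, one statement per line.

Answer: u = 0
return u

Derivation:
Initial IR:
  a = 9
  u = a - a
  x = u + 0
  b = x
  t = u
  return b
After constant-fold (6 stmts):
  a = 9
  u = a - a
  x = u
  b = x
  t = u
  return b
After copy-propagate (6 stmts):
  a = 9
  u = 9 - 9
  x = u
  b = u
  t = u
  return u
After constant-fold (6 stmts):
  a = 9
  u = 0
  x = u
  b = u
  t = u
  return u
After dead-code-elim (2 stmts):
  u = 0
  return u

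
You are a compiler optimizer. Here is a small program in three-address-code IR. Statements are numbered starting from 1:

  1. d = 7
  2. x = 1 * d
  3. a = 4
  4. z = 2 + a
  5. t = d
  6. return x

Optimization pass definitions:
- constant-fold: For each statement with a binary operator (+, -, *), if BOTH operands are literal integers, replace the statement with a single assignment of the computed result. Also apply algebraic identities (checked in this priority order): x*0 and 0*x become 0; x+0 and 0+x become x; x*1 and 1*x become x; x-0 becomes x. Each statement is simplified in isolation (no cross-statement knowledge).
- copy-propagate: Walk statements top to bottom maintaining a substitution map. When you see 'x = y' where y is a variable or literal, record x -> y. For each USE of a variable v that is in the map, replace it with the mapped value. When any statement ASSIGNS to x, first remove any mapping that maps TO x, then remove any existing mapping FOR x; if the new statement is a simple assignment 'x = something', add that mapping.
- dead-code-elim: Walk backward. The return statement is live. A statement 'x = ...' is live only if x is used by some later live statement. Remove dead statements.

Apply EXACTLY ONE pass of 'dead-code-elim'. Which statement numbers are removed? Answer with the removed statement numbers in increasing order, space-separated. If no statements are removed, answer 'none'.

Backward liveness scan:
Stmt 1 'd = 7': KEEP (d is live); live-in = []
Stmt 2 'x = 1 * d': KEEP (x is live); live-in = ['d']
Stmt 3 'a = 4': DEAD (a not in live set ['x'])
Stmt 4 'z = 2 + a': DEAD (z not in live set ['x'])
Stmt 5 't = d': DEAD (t not in live set ['x'])
Stmt 6 'return x': KEEP (return); live-in = ['x']
Removed statement numbers: [3, 4, 5]
Surviving IR:
  d = 7
  x = 1 * d
  return x

Answer: 3 4 5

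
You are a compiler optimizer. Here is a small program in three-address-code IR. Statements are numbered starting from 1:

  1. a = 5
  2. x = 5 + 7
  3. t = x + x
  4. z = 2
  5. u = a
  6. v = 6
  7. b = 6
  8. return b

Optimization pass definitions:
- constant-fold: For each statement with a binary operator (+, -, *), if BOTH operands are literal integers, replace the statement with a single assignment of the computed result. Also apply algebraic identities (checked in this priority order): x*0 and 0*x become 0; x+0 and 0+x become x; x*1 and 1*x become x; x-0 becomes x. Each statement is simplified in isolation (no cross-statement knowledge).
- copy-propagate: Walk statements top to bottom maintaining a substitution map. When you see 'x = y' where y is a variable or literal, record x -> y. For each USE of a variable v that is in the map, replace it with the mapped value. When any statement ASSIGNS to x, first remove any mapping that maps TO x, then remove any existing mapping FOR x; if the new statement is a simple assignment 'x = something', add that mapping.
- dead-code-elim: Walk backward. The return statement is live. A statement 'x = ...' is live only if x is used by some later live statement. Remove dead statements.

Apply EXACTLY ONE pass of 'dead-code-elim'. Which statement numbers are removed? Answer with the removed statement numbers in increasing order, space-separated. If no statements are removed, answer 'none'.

Answer: 1 2 3 4 5 6

Derivation:
Backward liveness scan:
Stmt 1 'a = 5': DEAD (a not in live set [])
Stmt 2 'x = 5 + 7': DEAD (x not in live set [])
Stmt 3 't = x + x': DEAD (t not in live set [])
Stmt 4 'z = 2': DEAD (z not in live set [])
Stmt 5 'u = a': DEAD (u not in live set [])
Stmt 6 'v = 6': DEAD (v not in live set [])
Stmt 7 'b = 6': KEEP (b is live); live-in = []
Stmt 8 'return b': KEEP (return); live-in = ['b']
Removed statement numbers: [1, 2, 3, 4, 5, 6]
Surviving IR:
  b = 6
  return b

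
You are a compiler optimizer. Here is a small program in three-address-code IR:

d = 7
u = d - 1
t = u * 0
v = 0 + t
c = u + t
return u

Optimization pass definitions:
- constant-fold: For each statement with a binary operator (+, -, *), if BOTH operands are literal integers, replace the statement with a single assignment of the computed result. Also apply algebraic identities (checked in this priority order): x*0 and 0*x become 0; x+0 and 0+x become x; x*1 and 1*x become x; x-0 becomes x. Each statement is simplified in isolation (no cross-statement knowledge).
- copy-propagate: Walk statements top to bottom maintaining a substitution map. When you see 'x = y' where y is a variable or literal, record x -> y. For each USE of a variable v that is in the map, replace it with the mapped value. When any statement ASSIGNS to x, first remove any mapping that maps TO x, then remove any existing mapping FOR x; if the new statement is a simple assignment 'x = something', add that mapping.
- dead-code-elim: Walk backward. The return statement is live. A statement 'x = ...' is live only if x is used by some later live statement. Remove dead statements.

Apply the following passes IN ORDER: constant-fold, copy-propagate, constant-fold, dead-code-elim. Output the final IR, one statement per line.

Initial IR:
  d = 7
  u = d - 1
  t = u * 0
  v = 0 + t
  c = u + t
  return u
After constant-fold (6 stmts):
  d = 7
  u = d - 1
  t = 0
  v = t
  c = u + t
  return u
After copy-propagate (6 stmts):
  d = 7
  u = 7 - 1
  t = 0
  v = 0
  c = u + 0
  return u
After constant-fold (6 stmts):
  d = 7
  u = 6
  t = 0
  v = 0
  c = u
  return u
After dead-code-elim (2 stmts):
  u = 6
  return u

Answer: u = 6
return u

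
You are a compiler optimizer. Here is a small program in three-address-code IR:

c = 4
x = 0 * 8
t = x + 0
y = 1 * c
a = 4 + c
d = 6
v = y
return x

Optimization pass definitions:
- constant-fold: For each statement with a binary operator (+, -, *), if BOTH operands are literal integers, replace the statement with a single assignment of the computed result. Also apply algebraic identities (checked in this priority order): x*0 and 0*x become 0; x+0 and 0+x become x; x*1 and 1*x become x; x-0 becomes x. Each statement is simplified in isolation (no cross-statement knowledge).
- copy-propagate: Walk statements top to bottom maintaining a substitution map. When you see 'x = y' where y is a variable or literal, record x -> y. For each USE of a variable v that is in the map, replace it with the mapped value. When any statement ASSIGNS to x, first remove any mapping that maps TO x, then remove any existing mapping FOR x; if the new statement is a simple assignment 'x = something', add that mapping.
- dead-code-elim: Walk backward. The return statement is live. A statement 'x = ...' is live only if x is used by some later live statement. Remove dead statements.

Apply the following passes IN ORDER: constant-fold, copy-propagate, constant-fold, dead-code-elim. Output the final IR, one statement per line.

Initial IR:
  c = 4
  x = 0 * 8
  t = x + 0
  y = 1 * c
  a = 4 + c
  d = 6
  v = y
  return x
After constant-fold (8 stmts):
  c = 4
  x = 0
  t = x
  y = c
  a = 4 + c
  d = 6
  v = y
  return x
After copy-propagate (8 stmts):
  c = 4
  x = 0
  t = 0
  y = 4
  a = 4 + 4
  d = 6
  v = 4
  return 0
After constant-fold (8 stmts):
  c = 4
  x = 0
  t = 0
  y = 4
  a = 8
  d = 6
  v = 4
  return 0
After dead-code-elim (1 stmts):
  return 0

Answer: return 0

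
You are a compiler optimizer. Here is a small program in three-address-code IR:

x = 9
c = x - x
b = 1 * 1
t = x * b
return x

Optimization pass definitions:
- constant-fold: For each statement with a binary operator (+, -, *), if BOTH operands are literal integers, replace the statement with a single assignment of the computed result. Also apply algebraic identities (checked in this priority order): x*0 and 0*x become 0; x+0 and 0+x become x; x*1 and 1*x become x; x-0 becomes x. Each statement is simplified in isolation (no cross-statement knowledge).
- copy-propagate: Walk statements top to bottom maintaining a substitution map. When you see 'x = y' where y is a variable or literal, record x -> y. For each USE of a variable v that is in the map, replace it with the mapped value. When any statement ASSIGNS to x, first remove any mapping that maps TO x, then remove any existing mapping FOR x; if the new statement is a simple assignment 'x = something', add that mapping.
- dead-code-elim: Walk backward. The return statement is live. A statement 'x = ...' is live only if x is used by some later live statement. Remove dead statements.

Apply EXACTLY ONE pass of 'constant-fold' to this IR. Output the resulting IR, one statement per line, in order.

Applying constant-fold statement-by-statement:
  [1] x = 9  (unchanged)
  [2] c = x - x  (unchanged)
  [3] b = 1 * 1  -> b = 1
  [4] t = x * b  (unchanged)
  [5] return x  (unchanged)
Result (5 stmts):
  x = 9
  c = x - x
  b = 1
  t = x * b
  return x

Answer: x = 9
c = x - x
b = 1
t = x * b
return x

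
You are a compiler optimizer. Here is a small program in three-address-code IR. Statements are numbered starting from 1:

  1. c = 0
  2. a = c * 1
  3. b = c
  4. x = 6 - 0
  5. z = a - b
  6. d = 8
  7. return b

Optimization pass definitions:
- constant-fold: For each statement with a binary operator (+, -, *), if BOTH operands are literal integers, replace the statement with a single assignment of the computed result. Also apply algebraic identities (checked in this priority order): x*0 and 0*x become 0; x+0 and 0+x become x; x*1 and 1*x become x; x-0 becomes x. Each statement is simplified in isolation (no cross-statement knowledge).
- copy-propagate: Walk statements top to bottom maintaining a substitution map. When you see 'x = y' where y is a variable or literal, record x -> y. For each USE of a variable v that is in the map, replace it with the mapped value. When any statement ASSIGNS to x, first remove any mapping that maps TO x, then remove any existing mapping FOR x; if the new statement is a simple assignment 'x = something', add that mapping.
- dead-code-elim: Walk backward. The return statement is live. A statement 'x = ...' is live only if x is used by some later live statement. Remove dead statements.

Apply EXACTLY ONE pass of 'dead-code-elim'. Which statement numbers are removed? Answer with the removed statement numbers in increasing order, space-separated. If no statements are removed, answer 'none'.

Answer: 2 4 5 6

Derivation:
Backward liveness scan:
Stmt 1 'c = 0': KEEP (c is live); live-in = []
Stmt 2 'a = c * 1': DEAD (a not in live set ['c'])
Stmt 3 'b = c': KEEP (b is live); live-in = ['c']
Stmt 4 'x = 6 - 0': DEAD (x not in live set ['b'])
Stmt 5 'z = a - b': DEAD (z not in live set ['b'])
Stmt 6 'd = 8': DEAD (d not in live set ['b'])
Stmt 7 'return b': KEEP (return); live-in = ['b']
Removed statement numbers: [2, 4, 5, 6]
Surviving IR:
  c = 0
  b = c
  return b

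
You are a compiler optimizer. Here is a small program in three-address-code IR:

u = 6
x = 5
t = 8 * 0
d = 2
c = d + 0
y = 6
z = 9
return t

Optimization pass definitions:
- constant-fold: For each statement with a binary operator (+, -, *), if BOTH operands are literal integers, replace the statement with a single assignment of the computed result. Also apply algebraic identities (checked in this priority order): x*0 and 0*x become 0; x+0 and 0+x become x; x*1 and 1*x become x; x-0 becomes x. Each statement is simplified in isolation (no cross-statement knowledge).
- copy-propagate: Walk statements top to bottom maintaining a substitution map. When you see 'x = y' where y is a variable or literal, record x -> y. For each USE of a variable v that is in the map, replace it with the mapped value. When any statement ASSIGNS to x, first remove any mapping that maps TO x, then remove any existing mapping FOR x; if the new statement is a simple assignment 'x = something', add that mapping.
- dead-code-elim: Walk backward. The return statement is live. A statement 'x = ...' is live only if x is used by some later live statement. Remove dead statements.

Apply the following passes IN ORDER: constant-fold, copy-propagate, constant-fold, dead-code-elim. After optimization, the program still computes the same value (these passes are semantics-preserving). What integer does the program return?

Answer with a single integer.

Answer: 0

Derivation:
Initial IR:
  u = 6
  x = 5
  t = 8 * 0
  d = 2
  c = d + 0
  y = 6
  z = 9
  return t
After constant-fold (8 stmts):
  u = 6
  x = 5
  t = 0
  d = 2
  c = d
  y = 6
  z = 9
  return t
After copy-propagate (8 stmts):
  u = 6
  x = 5
  t = 0
  d = 2
  c = 2
  y = 6
  z = 9
  return 0
After constant-fold (8 stmts):
  u = 6
  x = 5
  t = 0
  d = 2
  c = 2
  y = 6
  z = 9
  return 0
After dead-code-elim (1 stmts):
  return 0
Evaluate:
  u = 6  =>  u = 6
  x = 5  =>  x = 5
  t = 8 * 0  =>  t = 0
  d = 2  =>  d = 2
  c = d + 0  =>  c = 2
  y = 6  =>  y = 6
  z = 9  =>  z = 9
  return t = 0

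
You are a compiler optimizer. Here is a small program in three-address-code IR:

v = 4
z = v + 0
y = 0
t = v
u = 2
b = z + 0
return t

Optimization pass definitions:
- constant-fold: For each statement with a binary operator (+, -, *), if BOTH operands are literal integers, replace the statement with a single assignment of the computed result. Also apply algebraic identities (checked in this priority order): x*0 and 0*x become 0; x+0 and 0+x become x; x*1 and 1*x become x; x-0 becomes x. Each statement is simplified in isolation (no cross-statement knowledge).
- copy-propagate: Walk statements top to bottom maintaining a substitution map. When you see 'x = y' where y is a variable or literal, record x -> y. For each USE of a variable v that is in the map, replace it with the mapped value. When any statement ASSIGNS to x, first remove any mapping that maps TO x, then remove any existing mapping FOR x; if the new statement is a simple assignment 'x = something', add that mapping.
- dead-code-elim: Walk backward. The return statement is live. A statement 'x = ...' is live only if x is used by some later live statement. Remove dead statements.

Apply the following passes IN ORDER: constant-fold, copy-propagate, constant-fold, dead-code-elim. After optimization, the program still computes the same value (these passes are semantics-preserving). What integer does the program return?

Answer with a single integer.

Answer: 4

Derivation:
Initial IR:
  v = 4
  z = v + 0
  y = 0
  t = v
  u = 2
  b = z + 0
  return t
After constant-fold (7 stmts):
  v = 4
  z = v
  y = 0
  t = v
  u = 2
  b = z
  return t
After copy-propagate (7 stmts):
  v = 4
  z = 4
  y = 0
  t = 4
  u = 2
  b = 4
  return 4
After constant-fold (7 stmts):
  v = 4
  z = 4
  y = 0
  t = 4
  u = 2
  b = 4
  return 4
After dead-code-elim (1 stmts):
  return 4
Evaluate:
  v = 4  =>  v = 4
  z = v + 0  =>  z = 4
  y = 0  =>  y = 0
  t = v  =>  t = 4
  u = 2  =>  u = 2
  b = z + 0  =>  b = 4
  return t = 4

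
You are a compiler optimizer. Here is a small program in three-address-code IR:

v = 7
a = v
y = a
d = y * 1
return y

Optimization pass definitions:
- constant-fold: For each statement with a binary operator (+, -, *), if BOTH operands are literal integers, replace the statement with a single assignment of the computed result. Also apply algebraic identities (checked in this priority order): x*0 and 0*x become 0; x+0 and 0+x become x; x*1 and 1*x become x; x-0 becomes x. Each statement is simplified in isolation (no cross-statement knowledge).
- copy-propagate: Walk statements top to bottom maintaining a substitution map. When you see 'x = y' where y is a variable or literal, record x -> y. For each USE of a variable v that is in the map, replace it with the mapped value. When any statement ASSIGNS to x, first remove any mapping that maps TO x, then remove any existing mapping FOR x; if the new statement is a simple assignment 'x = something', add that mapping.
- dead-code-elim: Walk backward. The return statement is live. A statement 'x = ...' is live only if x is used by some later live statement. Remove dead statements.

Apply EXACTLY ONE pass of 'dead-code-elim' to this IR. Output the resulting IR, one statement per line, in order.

Answer: v = 7
a = v
y = a
return y

Derivation:
Applying dead-code-elim statement-by-statement:
  [5] return y  -> KEEP (return); live=['y']
  [4] d = y * 1  -> DEAD (d not live)
  [3] y = a  -> KEEP; live=['a']
  [2] a = v  -> KEEP; live=['v']
  [1] v = 7  -> KEEP; live=[]
Result (4 stmts):
  v = 7
  a = v
  y = a
  return y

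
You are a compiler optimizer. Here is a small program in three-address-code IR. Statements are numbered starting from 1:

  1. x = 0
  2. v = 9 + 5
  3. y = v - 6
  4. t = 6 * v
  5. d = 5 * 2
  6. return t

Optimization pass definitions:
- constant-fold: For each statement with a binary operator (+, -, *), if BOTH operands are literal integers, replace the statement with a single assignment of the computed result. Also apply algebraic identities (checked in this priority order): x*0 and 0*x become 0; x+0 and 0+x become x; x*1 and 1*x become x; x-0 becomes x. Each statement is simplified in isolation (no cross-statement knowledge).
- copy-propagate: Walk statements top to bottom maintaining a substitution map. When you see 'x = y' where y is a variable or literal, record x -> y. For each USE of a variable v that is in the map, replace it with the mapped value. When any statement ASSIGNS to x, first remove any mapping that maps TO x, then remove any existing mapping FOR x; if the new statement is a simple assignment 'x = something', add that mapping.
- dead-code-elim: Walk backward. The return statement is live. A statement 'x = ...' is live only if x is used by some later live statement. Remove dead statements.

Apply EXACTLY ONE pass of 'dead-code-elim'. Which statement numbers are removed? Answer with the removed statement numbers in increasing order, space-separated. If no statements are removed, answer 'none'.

Answer: 1 3 5

Derivation:
Backward liveness scan:
Stmt 1 'x = 0': DEAD (x not in live set [])
Stmt 2 'v = 9 + 5': KEEP (v is live); live-in = []
Stmt 3 'y = v - 6': DEAD (y not in live set ['v'])
Stmt 4 't = 6 * v': KEEP (t is live); live-in = ['v']
Stmt 5 'd = 5 * 2': DEAD (d not in live set ['t'])
Stmt 6 'return t': KEEP (return); live-in = ['t']
Removed statement numbers: [1, 3, 5]
Surviving IR:
  v = 9 + 5
  t = 6 * v
  return t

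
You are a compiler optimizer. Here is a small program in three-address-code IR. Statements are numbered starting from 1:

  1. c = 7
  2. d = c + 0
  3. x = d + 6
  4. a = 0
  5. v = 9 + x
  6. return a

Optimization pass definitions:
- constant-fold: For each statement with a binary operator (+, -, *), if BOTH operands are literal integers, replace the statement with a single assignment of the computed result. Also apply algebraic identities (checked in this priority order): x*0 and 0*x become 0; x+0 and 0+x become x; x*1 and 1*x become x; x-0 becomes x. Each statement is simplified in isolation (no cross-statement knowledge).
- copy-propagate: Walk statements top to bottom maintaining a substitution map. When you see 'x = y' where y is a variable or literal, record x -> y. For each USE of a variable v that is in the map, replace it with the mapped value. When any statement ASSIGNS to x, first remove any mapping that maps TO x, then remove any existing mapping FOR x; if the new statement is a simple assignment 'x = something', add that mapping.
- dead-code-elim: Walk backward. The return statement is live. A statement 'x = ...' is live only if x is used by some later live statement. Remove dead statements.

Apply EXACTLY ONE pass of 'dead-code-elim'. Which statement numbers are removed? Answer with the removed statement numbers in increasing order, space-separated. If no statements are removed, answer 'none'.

Backward liveness scan:
Stmt 1 'c = 7': DEAD (c not in live set [])
Stmt 2 'd = c + 0': DEAD (d not in live set [])
Stmt 3 'x = d + 6': DEAD (x not in live set [])
Stmt 4 'a = 0': KEEP (a is live); live-in = []
Stmt 5 'v = 9 + x': DEAD (v not in live set ['a'])
Stmt 6 'return a': KEEP (return); live-in = ['a']
Removed statement numbers: [1, 2, 3, 5]
Surviving IR:
  a = 0
  return a

Answer: 1 2 3 5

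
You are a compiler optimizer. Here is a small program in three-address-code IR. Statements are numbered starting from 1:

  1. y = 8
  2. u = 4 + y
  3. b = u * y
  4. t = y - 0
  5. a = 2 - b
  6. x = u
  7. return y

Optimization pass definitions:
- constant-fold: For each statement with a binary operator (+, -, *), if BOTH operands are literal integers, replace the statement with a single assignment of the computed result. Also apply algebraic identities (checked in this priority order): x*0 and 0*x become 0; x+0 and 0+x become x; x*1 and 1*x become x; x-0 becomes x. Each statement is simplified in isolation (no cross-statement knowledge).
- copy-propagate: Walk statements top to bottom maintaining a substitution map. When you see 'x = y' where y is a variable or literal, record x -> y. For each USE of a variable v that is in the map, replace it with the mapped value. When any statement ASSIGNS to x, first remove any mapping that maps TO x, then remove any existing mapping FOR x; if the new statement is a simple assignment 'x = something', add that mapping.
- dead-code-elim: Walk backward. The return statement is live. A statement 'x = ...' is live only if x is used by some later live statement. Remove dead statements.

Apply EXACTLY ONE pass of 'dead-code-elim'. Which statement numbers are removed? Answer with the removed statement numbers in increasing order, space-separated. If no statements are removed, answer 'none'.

Backward liveness scan:
Stmt 1 'y = 8': KEEP (y is live); live-in = []
Stmt 2 'u = 4 + y': DEAD (u not in live set ['y'])
Stmt 3 'b = u * y': DEAD (b not in live set ['y'])
Stmt 4 't = y - 0': DEAD (t not in live set ['y'])
Stmt 5 'a = 2 - b': DEAD (a not in live set ['y'])
Stmt 6 'x = u': DEAD (x not in live set ['y'])
Stmt 7 'return y': KEEP (return); live-in = ['y']
Removed statement numbers: [2, 3, 4, 5, 6]
Surviving IR:
  y = 8
  return y

Answer: 2 3 4 5 6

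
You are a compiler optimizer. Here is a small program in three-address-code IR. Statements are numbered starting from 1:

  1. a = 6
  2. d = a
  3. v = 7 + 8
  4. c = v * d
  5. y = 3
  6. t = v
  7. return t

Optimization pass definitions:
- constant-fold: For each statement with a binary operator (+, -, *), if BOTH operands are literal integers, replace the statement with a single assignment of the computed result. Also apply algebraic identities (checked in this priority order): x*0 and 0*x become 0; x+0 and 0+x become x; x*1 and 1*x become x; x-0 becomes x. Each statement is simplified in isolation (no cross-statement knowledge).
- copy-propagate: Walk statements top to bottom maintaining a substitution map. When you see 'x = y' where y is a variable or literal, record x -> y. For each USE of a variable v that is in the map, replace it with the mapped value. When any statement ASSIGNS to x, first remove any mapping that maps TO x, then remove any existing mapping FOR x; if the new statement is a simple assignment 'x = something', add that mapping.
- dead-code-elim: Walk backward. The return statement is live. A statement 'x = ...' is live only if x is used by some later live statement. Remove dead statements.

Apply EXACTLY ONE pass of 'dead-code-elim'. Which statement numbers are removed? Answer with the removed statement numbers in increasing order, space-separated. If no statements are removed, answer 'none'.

Backward liveness scan:
Stmt 1 'a = 6': DEAD (a not in live set [])
Stmt 2 'd = a': DEAD (d not in live set [])
Stmt 3 'v = 7 + 8': KEEP (v is live); live-in = []
Stmt 4 'c = v * d': DEAD (c not in live set ['v'])
Stmt 5 'y = 3': DEAD (y not in live set ['v'])
Stmt 6 't = v': KEEP (t is live); live-in = ['v']
Stmt 7 'return t': KEEP (return); live-in = ['t']
Removed statement numbers: [1, 2, 4, 5]
Surviving IR:
  v = 7 + 8
  t = v
  return t

Answer: 1 2 4 5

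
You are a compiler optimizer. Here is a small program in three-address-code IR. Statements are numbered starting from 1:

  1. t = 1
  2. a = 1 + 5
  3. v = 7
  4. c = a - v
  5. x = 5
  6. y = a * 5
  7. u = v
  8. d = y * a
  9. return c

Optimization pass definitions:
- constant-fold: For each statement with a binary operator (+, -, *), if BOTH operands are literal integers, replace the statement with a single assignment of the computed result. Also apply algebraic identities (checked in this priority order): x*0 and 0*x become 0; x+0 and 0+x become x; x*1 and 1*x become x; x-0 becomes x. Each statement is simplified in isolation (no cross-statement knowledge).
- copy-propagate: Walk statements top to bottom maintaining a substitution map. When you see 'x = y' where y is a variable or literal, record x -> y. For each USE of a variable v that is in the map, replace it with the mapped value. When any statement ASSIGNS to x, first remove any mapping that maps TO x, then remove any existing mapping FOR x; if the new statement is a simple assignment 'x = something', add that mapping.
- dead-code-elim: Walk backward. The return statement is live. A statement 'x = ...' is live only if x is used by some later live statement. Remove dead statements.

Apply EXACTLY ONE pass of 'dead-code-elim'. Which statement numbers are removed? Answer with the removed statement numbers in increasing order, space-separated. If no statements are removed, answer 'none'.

Answer: 1 5 6 7 8

Derivation:
Backward liveness scan:
Stmt 1 't = 1': DEAD (t not in live set [])
Stmt 2 'a = 1 + 5': KEEP (a is live); live-in = []
Stmt 3 'v = 7': KEEP (v is live); live-in = ['a']
Stmt 4 'c = a - v': KEEP (c is live); live-in = ['a', 'v']
Stmt 5 'x = 5': DEAD (x not in live set ['c'])
Stmt 6 'y = a * 5': DEAD (y not in live set ['c'])
Stmt 7 'u = v': DEAD (u not in live set ['c'])
Stmt 8 'd = y * a': DEAD (d not in live set ['c'])
Stmt 9 'return c': KEEP (return); live-in = ['c']
Removed statement numbers: [1, 5, 6, 7, 8]
Surviving IR:
  a = 1 + 5
  v = 7
  c = a - v
  return c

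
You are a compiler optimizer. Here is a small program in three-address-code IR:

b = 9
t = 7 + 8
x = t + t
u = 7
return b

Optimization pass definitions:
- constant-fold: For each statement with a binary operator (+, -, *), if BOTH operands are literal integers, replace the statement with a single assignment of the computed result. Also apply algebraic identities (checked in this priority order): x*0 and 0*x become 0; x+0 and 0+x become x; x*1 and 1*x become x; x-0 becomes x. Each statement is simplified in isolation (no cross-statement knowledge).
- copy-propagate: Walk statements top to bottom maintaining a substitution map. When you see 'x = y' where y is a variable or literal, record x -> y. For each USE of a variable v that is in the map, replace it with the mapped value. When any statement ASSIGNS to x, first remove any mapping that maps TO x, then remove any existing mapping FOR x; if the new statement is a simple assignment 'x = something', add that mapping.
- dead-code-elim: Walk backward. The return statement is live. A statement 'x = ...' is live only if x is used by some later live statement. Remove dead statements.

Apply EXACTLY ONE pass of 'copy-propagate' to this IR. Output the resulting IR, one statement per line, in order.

Answer: b = 9
t = 7 + 8
x = t + t
u = 7
return 9

Derivation:
Applying copy-propagate statement-by-statement:
  [1] b = 9  (unchanged)
  [2] t = 7 + 8  (unchanged)
  [3] x = t + t  (unchanged)
  [4] u = 7  (unchanged)
  [5] return b  -> return 9
Result (5 stmts):
  b = 9
  t = 7 + 8
  x = t + t
  u = 7
  return 9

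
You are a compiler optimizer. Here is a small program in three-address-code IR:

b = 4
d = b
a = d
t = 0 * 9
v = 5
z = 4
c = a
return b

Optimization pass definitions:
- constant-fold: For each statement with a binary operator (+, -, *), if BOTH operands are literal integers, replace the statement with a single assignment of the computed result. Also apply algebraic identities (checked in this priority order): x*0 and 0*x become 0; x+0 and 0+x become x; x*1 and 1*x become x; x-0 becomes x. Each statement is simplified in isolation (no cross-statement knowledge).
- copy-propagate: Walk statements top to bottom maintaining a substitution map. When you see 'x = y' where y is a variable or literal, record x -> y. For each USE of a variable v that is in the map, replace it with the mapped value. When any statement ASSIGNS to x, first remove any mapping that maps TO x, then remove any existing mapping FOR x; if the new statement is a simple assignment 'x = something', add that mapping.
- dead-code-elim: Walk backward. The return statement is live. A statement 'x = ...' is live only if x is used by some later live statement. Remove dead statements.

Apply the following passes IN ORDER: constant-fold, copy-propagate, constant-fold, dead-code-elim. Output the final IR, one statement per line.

Initial IR:
  b = 4
  d = b
  a = d
  t = 0 * 9
  v = 5
  z = 4
  c = a
  return b
After constant-fold (8 stmts):
  b = 4
  d = b
  a = d
  t = 0
  v = 5
  z = 4
  c = a
  return b
After copy-propagate (8 stmts):
  b = 4
  d = 4
  a = 4
  t = 0
  v = 5
  z = 4
  c = 4
  return 4
After constant-fold (8 stmts):
  b = 4
  d = 4
  a = 4
  t = 0
  v = 5
  z = 4
  c = 4
  return 4
After dead-code-elim (1 stmts):
  return 4

Answer: return 4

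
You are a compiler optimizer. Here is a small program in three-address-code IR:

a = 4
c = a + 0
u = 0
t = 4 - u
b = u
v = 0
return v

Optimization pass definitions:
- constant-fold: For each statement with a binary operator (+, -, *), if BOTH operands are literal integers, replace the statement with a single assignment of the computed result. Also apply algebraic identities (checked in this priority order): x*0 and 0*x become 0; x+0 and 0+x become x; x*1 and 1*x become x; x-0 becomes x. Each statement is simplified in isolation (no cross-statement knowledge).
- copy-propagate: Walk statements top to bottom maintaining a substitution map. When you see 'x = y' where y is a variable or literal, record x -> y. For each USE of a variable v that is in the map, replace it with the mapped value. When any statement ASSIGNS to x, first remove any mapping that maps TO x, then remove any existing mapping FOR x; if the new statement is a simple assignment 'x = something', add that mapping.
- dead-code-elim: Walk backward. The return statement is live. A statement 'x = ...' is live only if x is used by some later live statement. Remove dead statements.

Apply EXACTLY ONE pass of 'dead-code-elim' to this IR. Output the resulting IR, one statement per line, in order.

Applying dead-code-elim statement-by-statement:
  [7] return v  -> KEEP (return); live=['v']
  [6] v = 0  -> KEEP; live=[]
  [5] b = u  -> DEAD (b not live)
  [4] t = 4 - u  -> DEAD (t not live)
  [3] u = 0  -> DEAD (u not live)
  [2] c = a + 0  -> DEAD (c not live)
  [1] a = 4  -> DEAD (a not live)
Result (2 stmts):
  v = 0
  return v

Answer: v = 0
return v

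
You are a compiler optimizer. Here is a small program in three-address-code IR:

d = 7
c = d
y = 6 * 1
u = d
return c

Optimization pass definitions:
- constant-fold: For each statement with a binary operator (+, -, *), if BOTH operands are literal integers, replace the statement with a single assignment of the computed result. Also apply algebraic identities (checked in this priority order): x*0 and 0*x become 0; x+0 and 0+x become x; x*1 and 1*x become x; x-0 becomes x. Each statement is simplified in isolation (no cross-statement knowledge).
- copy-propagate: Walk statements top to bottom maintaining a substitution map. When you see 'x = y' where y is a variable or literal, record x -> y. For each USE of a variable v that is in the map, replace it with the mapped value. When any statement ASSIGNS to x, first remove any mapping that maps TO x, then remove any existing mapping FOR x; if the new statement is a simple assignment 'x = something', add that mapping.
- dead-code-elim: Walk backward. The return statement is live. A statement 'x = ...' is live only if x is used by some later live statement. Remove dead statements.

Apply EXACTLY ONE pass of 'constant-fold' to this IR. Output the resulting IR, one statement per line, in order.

Applying constant-fold statement-by-statement:
  [1] d = 7  (unchanged)
  [2] c = d  (unchanged)
  [3] y = 6 * 1  -> y = 6
  [4] u = d  (unchanged)
  [5] return c  (unchanged)
Result (5 stmts):
  d = 7
  c = d
  y = 6
  u = d
  return c

Answer: d = 7
c = d
y = 6
u = d
return c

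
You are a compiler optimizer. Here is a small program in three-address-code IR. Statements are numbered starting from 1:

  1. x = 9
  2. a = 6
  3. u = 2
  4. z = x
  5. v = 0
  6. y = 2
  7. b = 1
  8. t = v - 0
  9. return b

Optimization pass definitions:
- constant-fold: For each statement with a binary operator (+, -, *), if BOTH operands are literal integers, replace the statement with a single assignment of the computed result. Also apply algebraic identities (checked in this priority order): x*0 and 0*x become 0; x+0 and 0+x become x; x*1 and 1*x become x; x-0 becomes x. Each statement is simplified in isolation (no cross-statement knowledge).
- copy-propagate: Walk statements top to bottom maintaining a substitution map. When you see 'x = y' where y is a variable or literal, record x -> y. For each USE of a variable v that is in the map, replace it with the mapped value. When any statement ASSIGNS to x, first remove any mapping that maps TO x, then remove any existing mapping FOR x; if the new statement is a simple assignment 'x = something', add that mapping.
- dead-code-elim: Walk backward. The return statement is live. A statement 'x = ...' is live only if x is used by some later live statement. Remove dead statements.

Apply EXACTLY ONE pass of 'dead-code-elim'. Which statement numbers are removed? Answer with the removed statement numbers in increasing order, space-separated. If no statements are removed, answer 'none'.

Backward liveness scan:
Stmt 1 'x = 9': DEAD (x not in live set [])
Stmt 2 'a = 6': DEAD (a not in live set [])
Stmt 3 'u = 2': DEAD (u not in live set [])
Stmt 4 'z = x': DEAD (z not in live set [])
Stmt 5 'v = 0': DEAD (v not in live set [])
Stmt 6 'y = 2': DEAD (y not in live set [])
Stmt 7 'b = 1': KEEP (b is live); live-in = []
Stmt 8 't = v - 0': DEAD (t not in live set ['b'])
Stmt 9 'return b': KEEP (return); live-in = ['b']
Removed statement numbers: [1, 2, 3, 4, 5, 6, 8]
Surviving IR:
  b = 1
  return b

Answer: 1 2 3 4 5 6 8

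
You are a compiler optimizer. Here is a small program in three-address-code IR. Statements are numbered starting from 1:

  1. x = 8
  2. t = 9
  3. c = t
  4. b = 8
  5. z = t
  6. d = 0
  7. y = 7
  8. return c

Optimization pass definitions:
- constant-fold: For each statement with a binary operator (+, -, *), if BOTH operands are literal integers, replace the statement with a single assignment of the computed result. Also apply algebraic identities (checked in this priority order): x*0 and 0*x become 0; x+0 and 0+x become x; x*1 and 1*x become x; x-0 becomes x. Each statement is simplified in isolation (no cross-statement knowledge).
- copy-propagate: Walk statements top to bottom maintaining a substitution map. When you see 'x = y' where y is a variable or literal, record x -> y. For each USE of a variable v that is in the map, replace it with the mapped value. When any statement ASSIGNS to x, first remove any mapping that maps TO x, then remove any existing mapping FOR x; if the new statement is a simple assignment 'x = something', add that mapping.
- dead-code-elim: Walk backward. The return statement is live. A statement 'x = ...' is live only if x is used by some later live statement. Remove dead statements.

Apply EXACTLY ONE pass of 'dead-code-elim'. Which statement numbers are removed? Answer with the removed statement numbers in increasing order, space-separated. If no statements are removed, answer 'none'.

Answer: 1 4 5 6 7

Derivation:
Backward liveness scan:
Stmt 1 'x = 8': DEAD (x not in live set [])
Stmt 2 't = 9': KEEP (t is live); live-in = []
Stmt 3 'c = t': KEEP (c is live); live-in = ['t']
Stmt 4 'b = 8': DEAD (b not in live set ['c'])
Stmt 5 'z = t': DEAD (z not in live set ['c'])
Stmt 6 'd = 0': DEAD (d not in live set ['c'])
Stmt 7 'y = 7': DEAD (y not in live set ['c'])
Stmt 8 'return c': KEEP (return); live-in = ['c']
Removed statement numbers: [1, 4, 5, 6, 7]
Surviving IR:
  t = 9
  c = t
  return c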